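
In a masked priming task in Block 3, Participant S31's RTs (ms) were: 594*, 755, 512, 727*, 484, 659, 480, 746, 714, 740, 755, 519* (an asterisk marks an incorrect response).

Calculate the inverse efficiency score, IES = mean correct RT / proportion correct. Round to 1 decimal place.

865.9 ms

Correct trials (n=9): 755, 512, 484, 659, 480, 746, 714, 740, 755
Mean correct RT = 5845/9 = 649.4444 ms
Proportion correct = 9/12
IES = 649.4444 / (9/12) = 865.926 ms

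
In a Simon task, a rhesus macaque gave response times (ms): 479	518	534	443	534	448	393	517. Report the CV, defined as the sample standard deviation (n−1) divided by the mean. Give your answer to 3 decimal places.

n = 8, Σ = 3866, M = 483.2500
Σ(x−M)² = 18523.500; s = √(18523.500/7) = 51.4414
CV = 51.4414 / 483.2500 = 0.10645

0.106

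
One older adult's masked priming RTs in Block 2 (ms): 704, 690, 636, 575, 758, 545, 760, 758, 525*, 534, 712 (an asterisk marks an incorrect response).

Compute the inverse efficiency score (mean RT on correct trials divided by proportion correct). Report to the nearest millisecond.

734 ms

Correct trials (n=10): 704, 690, 636, 575, 758, 545, 760, 758, 534, 712
Mean correct RT = 6672/10 = 667.2000 ms
Proportion correct = 10/11
IES = 667.2000 / (10/11) = 733.920 ms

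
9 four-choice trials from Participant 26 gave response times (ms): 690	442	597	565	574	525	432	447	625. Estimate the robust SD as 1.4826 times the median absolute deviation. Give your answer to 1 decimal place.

89.0 ms

Sorted: 432, 442, 447, 525, 565, 574, 597, 625, 690 → median = 565
|x − 565| sorted: 0, 9, 32, 40, 60, 118, 123, 125, 133 → MAD = 60
Robust SD ≈ 1.4826 × 60 = 88.956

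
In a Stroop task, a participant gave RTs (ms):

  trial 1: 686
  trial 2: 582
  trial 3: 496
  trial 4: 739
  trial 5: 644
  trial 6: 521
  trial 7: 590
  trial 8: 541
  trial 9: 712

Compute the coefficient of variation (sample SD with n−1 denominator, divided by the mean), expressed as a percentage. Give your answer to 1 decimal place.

14.2%

n = 9, Σ = 5511, M = 612.3333
Σ(x−M)² = 60790.000; s = √(60790.000/8) = 87.1708
CV = 87.1708 / 612.3333 = 0.14236 = 14.236%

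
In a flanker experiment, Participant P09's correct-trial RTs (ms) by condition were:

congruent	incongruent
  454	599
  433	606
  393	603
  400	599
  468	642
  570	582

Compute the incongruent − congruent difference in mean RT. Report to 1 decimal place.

M(congruent) = 2718/6 = 453.000
M(incongruent) = 3631/6 = 605.167
Difference = 605.167 − 453.000 = 152.167 ms

152.2 ms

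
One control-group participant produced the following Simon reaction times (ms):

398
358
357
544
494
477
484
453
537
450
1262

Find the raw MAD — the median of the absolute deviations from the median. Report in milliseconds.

Sorted: 357, 358, 398, 450, 453, 477, 484, 494, 537, 544, 1262 → median = 477
|x − 477|: 79, 119, 120, 67, 17, 0, 7, 24, 60, 27, 785
Sorted deviations: 0, 7, 17, 24, 27, 60, 67, 79, 119, 120, 785 → MAD = 60

60 ms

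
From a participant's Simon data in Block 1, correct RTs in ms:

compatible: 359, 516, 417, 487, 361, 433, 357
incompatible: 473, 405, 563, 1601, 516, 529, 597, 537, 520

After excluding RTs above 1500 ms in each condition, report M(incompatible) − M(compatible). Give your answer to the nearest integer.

99 ms

incompatible: exclude 1601
M(compatible) = 2930/7 = 418.571
M(incompatible) = 4140/8 = 517.500
Difference = 517.500 − 418.571 = 98.929 ms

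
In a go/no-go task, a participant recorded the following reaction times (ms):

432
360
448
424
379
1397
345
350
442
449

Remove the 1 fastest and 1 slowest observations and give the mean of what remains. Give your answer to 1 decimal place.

Sorted: 345, 350, 360, 379, 424, 432, 442, 448, 449, 1397
Drop lowest 1 (345) and highest 1 (1397)
Remaining (n=8): Σ = 3284, mean = 3284/8 = 410.500

410.5 ms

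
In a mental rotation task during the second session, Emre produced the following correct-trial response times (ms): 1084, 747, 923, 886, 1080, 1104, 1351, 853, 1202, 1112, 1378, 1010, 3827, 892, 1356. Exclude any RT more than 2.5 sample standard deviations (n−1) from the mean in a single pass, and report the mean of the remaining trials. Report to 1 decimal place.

1069.9 ms

n = 15, ΣRT = 18805, M = 1253.667
Σ(x−M)² = 7613475.33; s = √(7613475.33/14) = 737.441
Cutoffs: 1253.667 ± 2.5·737.441 → [-589.9, 3097.3]
Outside: 3827 → excluded.
Retained (n=14): Σ = 14978, mean = 14978/14 = 1069.857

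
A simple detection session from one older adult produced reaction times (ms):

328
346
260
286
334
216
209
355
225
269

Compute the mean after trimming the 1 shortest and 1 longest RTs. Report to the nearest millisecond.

283 ms

Sorted: 209, 216, 225, 260, 269, 286, 328, 334, 346, 355
Drop lowest 1 (209) and highest 1 (355)
Remaining (n=8): Σ = 2264, mean = 2264/8 = 283.000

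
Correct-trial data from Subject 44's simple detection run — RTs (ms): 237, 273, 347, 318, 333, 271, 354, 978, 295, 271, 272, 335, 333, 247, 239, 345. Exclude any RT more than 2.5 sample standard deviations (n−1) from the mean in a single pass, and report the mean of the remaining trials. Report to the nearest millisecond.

n = 16, ΣRT = 5448, M = 340.500
Σ(x−M)² = 458036.00; s = √(458036.00/15) = 174.745
Cutoffs: 340.500 ± 2.5·174.745 → [-96.4, 777.4]
Outside: 978 → excluded.
Retained (n=15): Σ = 4470, mean = 4470/15 = 298.000

298 ms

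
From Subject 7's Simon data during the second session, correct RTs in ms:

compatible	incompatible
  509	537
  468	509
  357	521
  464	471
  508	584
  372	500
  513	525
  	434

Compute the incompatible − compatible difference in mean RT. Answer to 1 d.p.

M(compatible) = 3191/7 = 455.857
M(incompatible) = 4081/8 = 510.125
Difference = 510.125 − 455.857 = 54.268 ms

54.3 ms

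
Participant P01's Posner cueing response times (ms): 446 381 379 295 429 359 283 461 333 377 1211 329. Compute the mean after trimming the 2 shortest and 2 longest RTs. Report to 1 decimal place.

379.1 ms

Sorted: 283, 295, 329, 333, 359, 377, 379, 381, 429, 446, 461, 1211
Drop lowest 2 (283, 295) and highest 2 (461, 1211)
Remaining (n=8): Σ = 3033, mean = 3033/8 = 379.125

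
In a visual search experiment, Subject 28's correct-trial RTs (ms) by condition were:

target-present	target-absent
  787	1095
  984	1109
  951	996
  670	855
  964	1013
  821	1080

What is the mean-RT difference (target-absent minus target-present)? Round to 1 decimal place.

M(target-present) = 5177/6 = 862.833
M(target-absent) = 6148/6 = 1024.667
Difference = 1024.667 − 862.833 = 161.833 ms

161.8 ms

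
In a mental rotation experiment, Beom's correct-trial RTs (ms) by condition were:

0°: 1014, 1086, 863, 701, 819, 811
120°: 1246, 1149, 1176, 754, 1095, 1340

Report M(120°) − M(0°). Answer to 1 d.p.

M(0°) = 5294/6 = 882.333
M(120°) = 6760/6 = 1126.667
Difference = 1126.667 − 882.333 = 244.333 ms

244.3 ms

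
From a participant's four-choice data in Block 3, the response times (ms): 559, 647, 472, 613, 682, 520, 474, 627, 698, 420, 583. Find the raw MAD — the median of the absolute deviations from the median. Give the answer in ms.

64 ms

Sorted: 420, 472, 474, 520, 559, 583, 613, 627, 647, 682, 698 → median = 583
|x − 583|: 24, 64, 111, 30, 99, 63, 109, 44, 115, 163, 0
Sorted deviations: 0, 24, 30, 44, 63, 64, 99, 109, 111, 115, 163 → MAD = 64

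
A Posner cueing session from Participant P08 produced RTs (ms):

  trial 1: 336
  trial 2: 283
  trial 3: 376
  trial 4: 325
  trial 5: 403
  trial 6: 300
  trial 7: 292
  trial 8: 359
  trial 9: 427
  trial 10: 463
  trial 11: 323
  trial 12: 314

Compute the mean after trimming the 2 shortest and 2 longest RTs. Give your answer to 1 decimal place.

Sorted: 283, 292, 300, 314, 323, 325, 336, 359, 376, 403, 427, 463
Drop lowest 2 (283, 292) and highest 2 (427, 463)
Remaining (n=8): Σ = 2736, mean = 2736/8 = 342.000

342.0 ms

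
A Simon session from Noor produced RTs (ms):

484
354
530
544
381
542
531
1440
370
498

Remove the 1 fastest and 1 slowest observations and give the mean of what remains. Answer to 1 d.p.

Sorted: 354, 370, 381, 484, 498, 530, 531, 542, 544, 1440
Drop lowest 1 (354) and highest 1 (1440)
Remaining (n=8): Σ = 3880, mean = 3880/8 = 485.000

485.0 ms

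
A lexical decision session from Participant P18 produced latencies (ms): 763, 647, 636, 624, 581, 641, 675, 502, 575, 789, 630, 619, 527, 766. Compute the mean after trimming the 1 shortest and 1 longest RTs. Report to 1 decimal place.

Sorted: 502, 527, 575, 581, 619, 624, 630, 636, 641, 647, 675, 763, 766, 789
Drop lowest 1 (502) and highest 1 (789)
Remaining (n=12): Σ = 7684, mean = 7684/12 = 640.333

640.3 ms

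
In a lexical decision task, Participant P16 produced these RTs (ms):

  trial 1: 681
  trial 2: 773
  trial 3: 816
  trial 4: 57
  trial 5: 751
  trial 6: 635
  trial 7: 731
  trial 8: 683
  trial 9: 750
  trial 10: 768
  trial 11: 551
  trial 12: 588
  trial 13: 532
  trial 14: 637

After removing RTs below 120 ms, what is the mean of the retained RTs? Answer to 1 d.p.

Excluded: 57
Retained (n=13): Σ = 8896
Mean = 8896/13 = 684.3077

684.3 ms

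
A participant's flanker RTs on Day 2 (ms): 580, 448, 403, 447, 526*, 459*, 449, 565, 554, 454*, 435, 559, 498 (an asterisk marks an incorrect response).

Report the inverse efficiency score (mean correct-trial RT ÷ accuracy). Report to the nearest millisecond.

Correct trials (n=10): 580, 448, 403, 447, 449, 565, 554, 435, 559, 498
Mean correct RT = 4938/10 = 493.8000 ms
Proportion correct = 10/13
IES = 493.8000 / (10/13) = 641.940 ms

642 ms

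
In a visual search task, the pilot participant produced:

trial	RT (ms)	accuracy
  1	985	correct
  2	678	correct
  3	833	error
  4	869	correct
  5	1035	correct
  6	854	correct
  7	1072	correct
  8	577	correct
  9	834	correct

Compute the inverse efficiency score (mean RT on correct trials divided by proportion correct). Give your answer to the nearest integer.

Correct trials (n=8): 985, 678, 869, 1035, 854, 1072, 577, 834
Mean correct RT = 6904/8 = 863.0000 ms
Proportion correct = 8/9
IES = 863.0000 / (8/9) = 970.875 ms

971 ms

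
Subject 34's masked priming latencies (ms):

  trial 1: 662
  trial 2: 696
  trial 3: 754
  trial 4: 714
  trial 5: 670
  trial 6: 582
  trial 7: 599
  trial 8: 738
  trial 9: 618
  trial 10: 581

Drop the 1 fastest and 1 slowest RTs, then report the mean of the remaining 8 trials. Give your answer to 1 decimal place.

Sorted: 581, 582, 599, 618, 662, 670, 696, 714, 738, 754
Drop lowest 1 (581) and highest 1 (754)
Remaining (n=8): Σ = 5279, mean = 5279/8 = 659.875

659.9 ms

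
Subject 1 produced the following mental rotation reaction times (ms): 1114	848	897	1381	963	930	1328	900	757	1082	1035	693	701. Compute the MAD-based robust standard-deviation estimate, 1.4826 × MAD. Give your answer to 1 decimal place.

Sorted: 693, 701, 757, 848, 897, 900, 930, 963, 1035, 1082, 1114, 1328, 1381 → median = 930
|x − 930| sorted: 0, 30, 33, 33, 82, 105, 152, 173, 184, 229, 237, 398, 451 → MAD = 152
Robust SD ≈ 1.4826 × 152 = 225.355

225.4 ms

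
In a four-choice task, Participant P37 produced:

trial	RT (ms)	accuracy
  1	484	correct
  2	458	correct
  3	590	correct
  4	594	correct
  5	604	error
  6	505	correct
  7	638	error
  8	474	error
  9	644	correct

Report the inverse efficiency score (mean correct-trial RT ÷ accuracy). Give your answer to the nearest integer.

819 ms

Correct trials (n=6): 484, 458, 590, 594, 505, 644
Mean correct RT = 3275/6 = 545.8333 ms
Proportion correct = 6/9
IES = 545.8333 / (6/9) = 818.750 ms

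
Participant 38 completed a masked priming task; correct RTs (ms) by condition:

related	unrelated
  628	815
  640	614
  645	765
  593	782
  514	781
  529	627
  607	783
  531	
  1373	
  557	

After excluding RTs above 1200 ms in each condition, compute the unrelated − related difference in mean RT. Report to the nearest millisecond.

related: exclude 1373
M(related) = 5244/9 = 582.667
M(unrelated) = 5167/7 = 738.143
Difference = 738.143 − 582.667 = 155.476 ms

155 ms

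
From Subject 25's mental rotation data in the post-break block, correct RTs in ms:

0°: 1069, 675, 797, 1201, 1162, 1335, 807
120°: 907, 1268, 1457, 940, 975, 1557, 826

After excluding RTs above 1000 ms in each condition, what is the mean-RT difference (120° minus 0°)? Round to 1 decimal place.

0°: exclude 1069, 1201, 1162, 1335
120°: exclude 1268, 1457, 1557
M(0°) = 2279/3 = 759.667
M(120°) = 3648/4 = 912.000
Difference = 912.000 − 759.667 = 152.333 ms

152.3 ms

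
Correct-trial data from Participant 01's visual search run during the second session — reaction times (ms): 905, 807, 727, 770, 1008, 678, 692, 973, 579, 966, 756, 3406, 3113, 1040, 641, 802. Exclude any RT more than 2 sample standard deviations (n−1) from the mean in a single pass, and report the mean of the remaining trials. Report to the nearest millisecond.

810 ms

n = 16, ΣRT = 17863, M = 1116.438
Σ(x−M)² = 10817343.94; s = √(10817343.94/15) = 849.209
Cutoffs: 1116.438 ± 2·849.209 → [-582.0, 2814.9]
Outside: 3113, 3406 → excluded.
Retained (n=14): Σ = 11344, mean = 11344/14 = 810.286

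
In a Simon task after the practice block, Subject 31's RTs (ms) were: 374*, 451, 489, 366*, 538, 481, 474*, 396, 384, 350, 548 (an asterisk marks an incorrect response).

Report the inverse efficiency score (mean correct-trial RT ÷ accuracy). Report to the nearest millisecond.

625 ms

Correct trials (n=8): 451, 489, 538, 481, 396, 384, 350, 548
Mean correct RT = 3637/8 = 454.6250 ms
Proportion correct = 8/11
IES = 454.6250 / (8/11) = 625.109 ms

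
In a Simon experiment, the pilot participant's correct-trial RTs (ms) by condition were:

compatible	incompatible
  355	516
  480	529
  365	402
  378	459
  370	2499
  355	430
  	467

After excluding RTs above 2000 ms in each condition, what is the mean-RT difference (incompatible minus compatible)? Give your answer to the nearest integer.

incompatible: exclude 2499
M(compatible) = 2303/6 = 383.833
M(incompatible) = 2803/6 = 467.167
Difference = 467.167 − 383.833 = 83.333 ms

83 ms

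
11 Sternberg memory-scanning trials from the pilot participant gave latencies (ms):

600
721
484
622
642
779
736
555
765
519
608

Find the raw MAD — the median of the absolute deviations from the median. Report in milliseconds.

99 ms

Sorted: 484, 519, 555, 600, 608, 622, 642, 721, 736, 765, 779 → median = 622
|x − 622|: 22, 99, 138, 0, 20, 157, 114, 67, 143, 103, 14
Sorted deviations: 0, 14, 20, 22, 67, 99, 103, 114, 138, 143, 157 → MAD = 99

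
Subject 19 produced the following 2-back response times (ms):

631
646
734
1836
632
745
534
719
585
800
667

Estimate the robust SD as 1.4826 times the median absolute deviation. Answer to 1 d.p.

Sorted: 534, 585, 631, 632, 646, 667, 719, 734, 745, 800, 1836 → median = 667
|x − 667| sorted: 0, 21, 35, 36, 52, 67, 78, 82, 133, 133, 1169 → MAD = 67
Robust SD ≈ 1.4826 × 67 = 99.334

99.3 ms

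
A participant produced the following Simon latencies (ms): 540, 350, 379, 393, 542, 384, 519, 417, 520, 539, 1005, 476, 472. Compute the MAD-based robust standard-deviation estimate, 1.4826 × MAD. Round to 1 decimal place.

Sorted: 350, 379, 384, 393, 417, 472, 476, 519, 520, 539, 540, 542, 1005 → median = 476
|x − 476| sorted: 0, 4, 43, 44, 59, 63, 64, 66, 83, 92, 97, 126, 529 → MAD = 64
Robust SD ≈ 1.4826 × 64 = 94.886

94.9 ms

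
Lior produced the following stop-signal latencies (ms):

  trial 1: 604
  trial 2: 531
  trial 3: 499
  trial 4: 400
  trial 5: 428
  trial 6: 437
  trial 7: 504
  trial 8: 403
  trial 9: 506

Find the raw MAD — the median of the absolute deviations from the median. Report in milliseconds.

Sorted: 400, 403, 428, 437, 499, 504, 506, 531, 604 → median = 499
|x − 499|: 105, 32, 0, 99, 71, 62, 5, 96, 7
Sorted deviations: 0, 5, 7, 32, 62, 71, 96, 99, 105 → MAD = 62

62 ms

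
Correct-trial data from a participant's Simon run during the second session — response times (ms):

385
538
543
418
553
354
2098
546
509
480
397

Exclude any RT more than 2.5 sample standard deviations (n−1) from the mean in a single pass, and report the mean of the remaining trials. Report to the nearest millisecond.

n = 11, ΣRT = 6821, M = 620.091
Σ(x−M)² = 2455536.91; s = √(2455536.91/10) = 495.534
Cutoffs: 620.091 ± 2.5·495.534 → [-618.7, 1858.9]
Outside: 2098 → excluded.
Retained (n=10): Σ = 4723, mean = 4723/10 = 472.300

472 ms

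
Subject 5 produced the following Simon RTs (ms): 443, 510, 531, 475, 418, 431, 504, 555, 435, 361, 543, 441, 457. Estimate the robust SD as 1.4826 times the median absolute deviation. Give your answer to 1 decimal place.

Sorted: 361, 418, 431, 435, 441, 443, 457, 475, 504, 510, 531, 543, 555 → median = 457
|x − 457| sorted: 0, 14, 16, 18, 22, 26, 39, 47, 53, 74, 86, 96, 98 → MAD = 39
Robust SD ≈ 1.4826 × 39 = 57.821

57.8 ms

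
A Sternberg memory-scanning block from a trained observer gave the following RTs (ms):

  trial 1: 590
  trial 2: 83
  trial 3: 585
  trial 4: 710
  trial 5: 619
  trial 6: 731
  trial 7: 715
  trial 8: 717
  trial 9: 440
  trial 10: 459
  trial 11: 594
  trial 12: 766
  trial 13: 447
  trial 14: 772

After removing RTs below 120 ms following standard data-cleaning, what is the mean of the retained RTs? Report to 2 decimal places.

Excluded: 83
Retained (n=13): Σ = 8145
Mean = 8145/13 = 626.5385

626.54 ms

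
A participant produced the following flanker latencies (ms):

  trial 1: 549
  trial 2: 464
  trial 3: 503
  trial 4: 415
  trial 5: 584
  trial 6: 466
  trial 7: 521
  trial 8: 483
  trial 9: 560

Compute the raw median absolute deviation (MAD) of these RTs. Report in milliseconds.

39 ms

Sorted: 415, 464, 466, 483, 503, 521, 549, 560, 584 → median = 503
|x − 503|: 46, 39, 0, 88, 81, 37, 18, 20, 57
Sorted deviations: 0, 18, 20, 37, 39, 46, 57, 81, 88 → MAD = 39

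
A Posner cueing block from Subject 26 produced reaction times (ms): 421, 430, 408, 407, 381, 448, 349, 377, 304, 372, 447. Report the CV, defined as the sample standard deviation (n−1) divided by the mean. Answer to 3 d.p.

n = 11, Σ = 4344, M = 394.9091
Σ(x−M)² = 19172.909; s = √(19172.909/10) = 43.7869
CV = 43.7869 / 394.9091 = 0.11088

0.111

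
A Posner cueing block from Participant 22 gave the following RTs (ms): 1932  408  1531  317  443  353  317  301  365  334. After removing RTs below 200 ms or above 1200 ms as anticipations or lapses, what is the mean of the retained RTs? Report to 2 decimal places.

354.75 ms

Excluded: 1531, 1932
Retained (n=8): Σ = 2838
Mean = 2838/8 = 354.7500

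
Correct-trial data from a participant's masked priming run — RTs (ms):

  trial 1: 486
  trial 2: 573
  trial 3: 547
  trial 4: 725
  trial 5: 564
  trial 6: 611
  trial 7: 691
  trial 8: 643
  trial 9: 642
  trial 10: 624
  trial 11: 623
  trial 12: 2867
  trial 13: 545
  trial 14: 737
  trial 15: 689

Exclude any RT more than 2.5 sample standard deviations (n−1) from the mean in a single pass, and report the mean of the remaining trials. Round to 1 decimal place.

n = 15, ΣRT = 11567, M = 771.133
Σ(x−M)² = 4776279.73; s = √(4776279.73/14) = 584.091
Cutoffs: 771.133 ± 2.5·584.091 → [-689.1, 2231.4]
Outside: 2867 → excluded.
Retained (n=14): Σ = 8700, mean = 8700/14 = 621.429

621.4 ms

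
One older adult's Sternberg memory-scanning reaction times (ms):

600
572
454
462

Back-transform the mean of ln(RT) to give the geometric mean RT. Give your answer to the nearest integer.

518 ms

ln(RT): 6.3969, 6.3491, 6.1181, 6.1356
Mean ln(RT) = 24.9997/4 = 6.24993
Geometric mean = exp(6.24993) = 517.98 ms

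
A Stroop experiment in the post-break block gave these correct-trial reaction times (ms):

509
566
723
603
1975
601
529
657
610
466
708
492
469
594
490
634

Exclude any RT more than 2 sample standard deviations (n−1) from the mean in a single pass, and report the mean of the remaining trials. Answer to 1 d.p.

576.7 ms

n = 16, ΣRT = 10626, M = 664.125
Σ(x−M)² = 1929535.75; s = √(1929535.75/15) = 358.658
Cutoffs: 664.125 ± 2·358.658 → [-53.2, 1381.4]
Outside: 1975 → excluded.
Retained (n=15): Σ = 8651, mean = 8651/15 = 576.733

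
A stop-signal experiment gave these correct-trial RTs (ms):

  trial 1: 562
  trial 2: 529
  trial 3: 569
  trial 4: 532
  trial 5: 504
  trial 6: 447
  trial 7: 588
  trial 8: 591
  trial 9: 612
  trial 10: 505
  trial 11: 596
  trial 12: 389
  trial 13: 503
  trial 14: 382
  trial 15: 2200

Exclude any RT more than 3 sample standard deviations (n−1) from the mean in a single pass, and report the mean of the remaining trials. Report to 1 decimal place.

n = 15, ΣRT = 9509, M = 633.933
Σ(x−M)² = 2698286.93; s = √(2698286.93/14) = 439.016
Cutoffs: 633.933 ± 3·439.016 → [-683.1, 1951.0]
Outside: 2200 → excluded.
Retained (n=14): Σ = 7309, mean = 7309/14 = 522.071

522.1 ms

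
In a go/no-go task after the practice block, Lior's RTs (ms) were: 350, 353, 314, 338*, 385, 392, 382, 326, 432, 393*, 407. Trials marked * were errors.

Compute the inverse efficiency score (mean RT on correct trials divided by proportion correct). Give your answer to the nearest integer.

Correct trials (n=9): 350, 353, 314, 385, 392, 382, 326, 432, 407
Mean correct RT = 3341/9 = 371.2222 ms
Proportion correct = 9/11
IES = 371.2222 / (9/11) = 453.716 ms

454 ms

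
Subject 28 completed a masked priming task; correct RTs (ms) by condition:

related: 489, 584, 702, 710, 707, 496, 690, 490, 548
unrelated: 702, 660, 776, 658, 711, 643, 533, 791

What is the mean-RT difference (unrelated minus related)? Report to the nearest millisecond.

M(related) = 5416/9 = 601.778
M(unrelated) = 5474/8 = 684.250
Difference = 684.250 − 601.778 = 82.472 ms

82 ms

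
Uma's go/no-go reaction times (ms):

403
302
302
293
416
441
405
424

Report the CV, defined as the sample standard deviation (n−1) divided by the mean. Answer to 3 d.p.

n = 8, Σ = 2986, M = 373.2500
Σ(x−M)² = 27479.500; s = √(27479.500/7) = 62.6550
CV = 62.6550 / 373.2500 = 0.16786

0.168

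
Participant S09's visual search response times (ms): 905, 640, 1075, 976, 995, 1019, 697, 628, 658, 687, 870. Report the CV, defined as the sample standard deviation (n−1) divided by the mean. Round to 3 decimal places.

0.207

n = 11, Σ = 9150, M = 831.8182
Σ(x−M)² = 296101.636; s = √(296101.636/10) = 172.0760
CV = 172.0760 / 831.8182 = 0.20687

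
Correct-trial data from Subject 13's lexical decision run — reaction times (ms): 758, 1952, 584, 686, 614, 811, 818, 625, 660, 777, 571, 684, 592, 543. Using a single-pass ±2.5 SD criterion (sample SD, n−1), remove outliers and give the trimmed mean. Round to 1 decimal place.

671.0 ms

n = 14, ΣRT = 10675, M = 762.500
Σ(x−M)² = 1629837.50; s = √(1629837.50/13) = 354.079
Cutoffs: 762.500 ± 2.5·354.079 → [-122.7, 1647.7]
Outside: 1952 → excluded.
Retained (n=13): Σ = 8723, mean = 8723/13 = 671.000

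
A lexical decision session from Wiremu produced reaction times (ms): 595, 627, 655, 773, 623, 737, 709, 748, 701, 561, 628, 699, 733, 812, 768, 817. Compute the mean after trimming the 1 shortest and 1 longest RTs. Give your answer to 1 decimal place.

Sorted: 561, 595, 623, 627, 628, 655, 699, 701, 709, 733, 737, 748, 768, 773, 812, 817
Drop lowest 1 (561) and highest 1 (817)
Remaining (n=14): Σ = 9808, mean = 9808/14 = 700.571

700.6 ms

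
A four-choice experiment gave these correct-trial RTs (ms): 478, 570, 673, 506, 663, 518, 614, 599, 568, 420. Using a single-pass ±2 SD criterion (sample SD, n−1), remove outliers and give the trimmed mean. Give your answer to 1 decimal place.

n = 10, ΣRT = 5609, M = 560.900
Σ(x−M)² = 58974.90; s = √(58974.90/9) = 80.949
Cutoffs: 560.900 ± 2·80.949 → [399.0, 722.8]
No RTs fall outside the cutoffs; all 10 retained. Mean = 5609/10 = 560.900

560.9 ms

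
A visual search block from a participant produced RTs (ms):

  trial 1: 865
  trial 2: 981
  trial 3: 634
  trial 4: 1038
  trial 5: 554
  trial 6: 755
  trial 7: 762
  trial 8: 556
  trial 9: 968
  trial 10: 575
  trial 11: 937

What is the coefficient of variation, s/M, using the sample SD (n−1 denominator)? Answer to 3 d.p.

n = 11, Σ = 8625, M = 784.0909
Σ(x−M)² = 339540.909; s = √(339540.909/10) = 184.2664
CV = 184.2664 / 784.0909 = 0.23501

0.235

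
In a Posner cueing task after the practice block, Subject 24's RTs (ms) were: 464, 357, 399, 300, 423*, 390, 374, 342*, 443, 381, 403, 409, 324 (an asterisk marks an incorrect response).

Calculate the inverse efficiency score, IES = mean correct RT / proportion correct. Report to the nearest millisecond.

456 ms

Correct trials (n=11): 464, 357, 399, 300, 390, 374, 443, 381, 403, 409, 324
Mean correct RT = 4244/11 = 385.8182 ms
Proportion correct = 11/13
IES = 385.8182 / (11/13) = 455.967 ms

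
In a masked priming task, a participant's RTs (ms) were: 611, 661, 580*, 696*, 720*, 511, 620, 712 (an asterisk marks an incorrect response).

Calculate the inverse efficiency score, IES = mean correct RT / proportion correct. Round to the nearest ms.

Correct trials (n=5): 611, 661, 511, 620, 712
Mean correct RT = 3115/5 = 623.0000 ms
Proportion correct = 5/8
IES = 623.0000 / (5/8) = 996.800 ms

997 ms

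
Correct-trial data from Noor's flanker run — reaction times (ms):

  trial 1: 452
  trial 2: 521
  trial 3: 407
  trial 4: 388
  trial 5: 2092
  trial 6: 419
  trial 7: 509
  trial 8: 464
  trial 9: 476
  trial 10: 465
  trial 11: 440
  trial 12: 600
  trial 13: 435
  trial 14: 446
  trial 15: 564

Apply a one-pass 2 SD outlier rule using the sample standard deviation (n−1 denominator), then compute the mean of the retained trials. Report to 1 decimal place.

470.4 ms

n = 15, ΣRT = 8678, M = 578.533
Σ(x−M)² = 2500465.73; s = √(2500465.73/14) = 422.616
Cutoffs: 578.533 ± 2·422.616 → [-266.7, 1423.8]
Outside: 2092 → excluded.
Retained (n=14): Σ = 6586, mean = 6586/14 = 470.429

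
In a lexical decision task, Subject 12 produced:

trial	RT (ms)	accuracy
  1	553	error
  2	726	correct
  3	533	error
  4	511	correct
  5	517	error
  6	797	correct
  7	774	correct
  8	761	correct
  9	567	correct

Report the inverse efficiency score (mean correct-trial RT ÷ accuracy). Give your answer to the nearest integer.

1034 ms

Correct trials (n=6): 726, 511, 797, 774, 761, 567
Mean correct RT = 4136/6 = 689.3333 ms
Proportion correct = 6/9
IES = 689.3333 / (6/9) = 1034.000 ms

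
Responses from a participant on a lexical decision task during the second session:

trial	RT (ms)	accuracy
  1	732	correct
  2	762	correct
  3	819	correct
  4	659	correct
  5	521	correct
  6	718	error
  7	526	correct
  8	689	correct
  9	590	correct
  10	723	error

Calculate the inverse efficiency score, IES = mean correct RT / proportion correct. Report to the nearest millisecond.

828 ms

Correct trials (n=8): 732, 762, 819, 659, 521, 526, 689, 590
Mean correct RT = 5298/8 = 662.2500 ms
Proportion correct = 8/10
IES = 662.2500 / (8/10) = 827.812 ms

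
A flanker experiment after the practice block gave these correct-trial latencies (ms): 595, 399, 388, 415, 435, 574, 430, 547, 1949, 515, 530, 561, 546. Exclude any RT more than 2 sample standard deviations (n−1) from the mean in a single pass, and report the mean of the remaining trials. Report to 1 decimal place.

n = 13, ΣRT = 7884, M = 606.462
Σ(x−M)² = 2015025.23; s = √(2015025.23/12) = 409.779
Cutoffs: 606.462 ± 2·409.779 → [-213.1, 1426.0]
Outside: 1949 → excluded.
Retained (n=12): Σ = 5935, mean = 5935/12 = 494.583

494.6 ms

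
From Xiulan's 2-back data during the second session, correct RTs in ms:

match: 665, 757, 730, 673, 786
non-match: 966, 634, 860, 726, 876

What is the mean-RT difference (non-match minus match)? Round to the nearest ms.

90 ms

M(match) = 3611/5 = 722.200
M(non-match) = 4062/5 = 812.400
Difference = 812.400 − 722.200 = 90.200 ms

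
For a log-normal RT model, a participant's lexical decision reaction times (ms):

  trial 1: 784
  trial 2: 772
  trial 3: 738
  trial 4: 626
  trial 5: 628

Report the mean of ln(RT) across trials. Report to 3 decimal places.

6.560

ln(RT): 6.6644, 6.6490, 6.6039, 6.4394, 6.4425
Σ ln(RT) = 32.7992
Mean = 32.7992/5 = 6.55985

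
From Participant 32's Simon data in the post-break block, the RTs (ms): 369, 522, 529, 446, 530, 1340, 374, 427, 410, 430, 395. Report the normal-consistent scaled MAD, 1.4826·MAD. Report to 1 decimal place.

Sorted: 369, 374, 395, 410, 427, 430, 446, 522, 529, 530, 1340 → median = 430
|x − 430| sorted: 0, 3, 16, 20, 35, 56, 61, 92, 99, 100, 910 → MAD = 56
Robust SD ≈ 1.4826 × 56 = 83.026

83.0 ms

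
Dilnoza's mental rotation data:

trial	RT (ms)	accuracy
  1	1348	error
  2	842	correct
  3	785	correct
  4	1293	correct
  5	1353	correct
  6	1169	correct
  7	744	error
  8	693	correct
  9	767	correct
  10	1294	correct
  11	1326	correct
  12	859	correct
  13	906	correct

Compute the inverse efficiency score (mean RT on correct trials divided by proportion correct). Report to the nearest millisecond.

Correct trials (n=11): 842, 785, 1293, 1353, 1169, 693, 767, 1294, 1326, 859, 906
Mean correct RT = 11287/11 = 1026.0909 ms
Proportion correct = 11/13
IES = 1026.0909 / (11/13) = 1212.653 ms

1213 ms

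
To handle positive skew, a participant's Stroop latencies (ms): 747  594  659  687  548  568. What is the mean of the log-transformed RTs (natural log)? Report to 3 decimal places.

ln(RT): 6.6161, 6.3869, 6.4907, 6.5323, 6.3063, 6.3421
Σ ln(RT) = 38.6744
Mean = 38.6744/6 = 6.44573

6.446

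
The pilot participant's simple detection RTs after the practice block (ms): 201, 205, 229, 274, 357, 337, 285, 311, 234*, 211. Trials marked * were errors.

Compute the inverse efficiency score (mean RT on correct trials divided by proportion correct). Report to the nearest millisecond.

298 ms

Correct trials (n=9): 201, 205, 229, 274, 357, 337, 285, 311, 211
Mean correct RT = 2410/9 = 267.7778 ms
Proportion correct = 9/10
IES = 267.7778 / (9/10) = 297.531 ms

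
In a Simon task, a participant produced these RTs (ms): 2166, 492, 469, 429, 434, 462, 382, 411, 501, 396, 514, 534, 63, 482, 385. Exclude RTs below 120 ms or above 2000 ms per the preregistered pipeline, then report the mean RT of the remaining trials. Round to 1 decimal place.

Excluded: 63, 2166
Retained (n=13): Σ = 5891
Mean = 5891/13 = 453.1538

453.2 ms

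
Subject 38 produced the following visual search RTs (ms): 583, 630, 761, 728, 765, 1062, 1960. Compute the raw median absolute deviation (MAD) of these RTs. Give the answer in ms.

Sorted: 583, 630, 728, 761, 765, 1062, 1960 → median = 761
|x − 761|: 178, 131, 0, 33, 4, 301, 1199
Sorted deviations: 0, 4, 33, 131, 178, 301, 1199 → MAD = 131

131 ms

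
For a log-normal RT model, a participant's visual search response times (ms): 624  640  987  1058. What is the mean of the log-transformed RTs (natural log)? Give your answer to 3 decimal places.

6.689

ln(RT): 6.4362, 6.4615, 6.8947, 6.9641
Σ ln(RT) = 26.7564
Mean = 26.7564/4 = 6.68911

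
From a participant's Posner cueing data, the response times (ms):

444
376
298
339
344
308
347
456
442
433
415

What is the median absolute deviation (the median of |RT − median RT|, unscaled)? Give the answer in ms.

57 ms

Sorted: 298, 308, 339, 344, 347, 376, 415, 433, 442, 444, 456 → median = 376
|x − 376|: 68, 0, 78, 37, 32, 68, 29, 80, 66, 57, 39
Sorted deviations: 0, 29, 32, 37, 39, 57, 66, 68, 68, 78, 80 → MAD = 57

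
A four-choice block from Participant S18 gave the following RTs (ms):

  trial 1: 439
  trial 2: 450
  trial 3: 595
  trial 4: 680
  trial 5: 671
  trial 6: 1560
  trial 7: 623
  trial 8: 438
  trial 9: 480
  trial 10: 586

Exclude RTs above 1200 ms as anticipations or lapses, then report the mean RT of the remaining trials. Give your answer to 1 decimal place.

Excluded: 1560
Retained (n=9): Σ = 4962
Mean = 4962/9 = 551.3333

551.3 ms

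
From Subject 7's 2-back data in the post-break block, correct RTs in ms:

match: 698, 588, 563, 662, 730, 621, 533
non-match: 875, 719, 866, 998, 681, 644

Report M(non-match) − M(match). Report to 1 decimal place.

169.3 ms

M(match) = 4395/7 = 627.857
M(non-match) = 4783/6 = 797.167
Difference = 797.167 − 627.857 = 169.310 ms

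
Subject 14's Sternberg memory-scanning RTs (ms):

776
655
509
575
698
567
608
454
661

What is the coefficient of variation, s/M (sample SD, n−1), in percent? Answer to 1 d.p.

16.1%

n = 9, Σ = 5503, M = 611.4444
Σ(x−M)² = 77522.222; s = √(77522.222/8) = 98.4392
CV = 98.4392 / 611.4444 = 0.16099 = 16.099%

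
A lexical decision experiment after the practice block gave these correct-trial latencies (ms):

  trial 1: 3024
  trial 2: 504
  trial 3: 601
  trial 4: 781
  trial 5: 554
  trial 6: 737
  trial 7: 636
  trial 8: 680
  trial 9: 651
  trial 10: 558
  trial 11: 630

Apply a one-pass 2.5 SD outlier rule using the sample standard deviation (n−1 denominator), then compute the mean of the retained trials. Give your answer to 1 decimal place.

n = 11, ΣRT = 9356, M = 850.545
Σ(x−M)² = 5261096.73; s = √(5261096.73/10) = 725.334
Cutoffs: 850.545 ± 2.5·725.334 → [-962.8, 2663.9]
Outside: 3024 → excluded.
Retained (n=10): Σ = 6332, mean = 6332/10 = 633.200

633.2 ms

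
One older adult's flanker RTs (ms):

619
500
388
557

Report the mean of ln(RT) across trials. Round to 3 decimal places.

6.232

ln(RT): 6.4281, 6.2146, 5.9610, 6.3226
Σ ln(RT) = 24.9263
Mean = 24.9263/4 = 6.23157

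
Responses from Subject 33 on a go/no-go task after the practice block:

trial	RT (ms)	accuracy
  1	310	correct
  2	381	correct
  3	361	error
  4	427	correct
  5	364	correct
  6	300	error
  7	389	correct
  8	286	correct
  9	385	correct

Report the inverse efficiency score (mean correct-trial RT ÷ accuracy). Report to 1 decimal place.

Correct trials (n=7): 310, 381, 427, 364, 389, 286, 385
Mean correct RT = 2542/7 = 363.1429 ms
Proportion correct = 7/9
IES = 363.1429 / (7/9) = 466.898 ms

466.9 ms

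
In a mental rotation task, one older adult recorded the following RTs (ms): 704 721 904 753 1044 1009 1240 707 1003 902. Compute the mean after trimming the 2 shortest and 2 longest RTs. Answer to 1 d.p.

882.0 ms

Sorted: 704, 707, 721, 753, 902, 904, 1003, 1009, 1044, 1240
Drop lowest 2 (704, 707) and highest 2 (1044, 1240)
Remaining (n=6): Σ = 5292, mean = 5292/6 = 882.000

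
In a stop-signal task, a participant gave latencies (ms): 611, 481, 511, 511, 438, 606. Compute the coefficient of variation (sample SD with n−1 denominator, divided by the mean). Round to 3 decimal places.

0.131

n = 6, Σ = 3158, M = 526.3333
Σ(x−M)² = 23843.333; s = √(23843.333/5) = 69.0555
CV = 69.0555 / 526.3333 = 0.13120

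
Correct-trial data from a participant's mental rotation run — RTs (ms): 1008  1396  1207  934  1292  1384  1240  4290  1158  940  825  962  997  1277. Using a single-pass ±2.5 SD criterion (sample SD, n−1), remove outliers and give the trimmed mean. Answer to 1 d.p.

n = 14, ΣRT = 18910, M = 1350.714
Σ(x−M)² = 9733868.86; s = √(9733868.86/13) = 865.309
Cutoffs: 1350.714 ± 2.5·865.309 → [-812.6, 3514.0]
Outside: 4290 → excluded.
Retained (n=13): Σ = 14620, mean = 14620/13 = 1124.615

1124.6 ms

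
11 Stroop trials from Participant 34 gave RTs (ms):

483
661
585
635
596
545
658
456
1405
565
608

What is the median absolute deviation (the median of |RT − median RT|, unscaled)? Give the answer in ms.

51 ms

Sorted: 456, 483, 545, 565, 585, 596, 608, 635, 658, 661, 1405 → median = 596
|x − 596|: 113, 65, 11, 39, 0, 51, 62, 140, 809, 31, 12
Sorted deviations: 0, 11, 12, 31, 39, 51, 62, 65, 113, 140, 809 → MAD = 51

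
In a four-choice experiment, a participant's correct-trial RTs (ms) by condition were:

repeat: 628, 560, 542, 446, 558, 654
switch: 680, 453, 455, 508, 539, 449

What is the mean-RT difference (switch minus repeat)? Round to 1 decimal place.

M(repeat) = 3388/6 = 564.667
M(switch) = 3084/6 = 514.000
Difference = 514.000 − 564.667 = -50.667 ms

-50.7 ms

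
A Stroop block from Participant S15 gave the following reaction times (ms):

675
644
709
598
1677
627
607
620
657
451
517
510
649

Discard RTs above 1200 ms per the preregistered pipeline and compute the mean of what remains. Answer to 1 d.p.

Excluded: 1677
Retained (n=12): Σ = 7264
Mean = 7264/12 = 605.3333

605.3 ms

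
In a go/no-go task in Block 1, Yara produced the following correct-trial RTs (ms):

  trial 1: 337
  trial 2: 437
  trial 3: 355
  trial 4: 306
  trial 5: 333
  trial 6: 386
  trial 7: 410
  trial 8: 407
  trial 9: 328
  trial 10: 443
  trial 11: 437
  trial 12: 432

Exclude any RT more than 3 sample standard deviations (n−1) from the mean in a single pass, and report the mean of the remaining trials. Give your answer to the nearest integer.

n = 12, ΣRT = 4611, M = 384.250
Σ(x−M)² = 27482.25; s = √(27482.25/11) = 49.984
Cutoffs: 384.250 ± 3·49.984 → [234.3, 534.2]
No RTs fall outside the cutoffs; all 12 retained. Mean = 4611/12 = 384.250

384 ms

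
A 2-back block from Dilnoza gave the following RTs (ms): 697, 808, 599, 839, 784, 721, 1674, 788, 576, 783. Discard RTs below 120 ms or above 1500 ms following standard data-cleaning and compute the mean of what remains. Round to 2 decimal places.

732.78 ms

Excluded: 1674
Retained (n=9): Σ = 6595
Mean = 6595/9 = 732.7778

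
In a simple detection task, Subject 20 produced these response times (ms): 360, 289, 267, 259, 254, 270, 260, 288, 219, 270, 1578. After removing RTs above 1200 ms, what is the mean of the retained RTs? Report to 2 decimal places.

Excluded: 1578
Retained (n=10): Σ = 2736
Mean = 2736/10 = 273.6000

273.60 ms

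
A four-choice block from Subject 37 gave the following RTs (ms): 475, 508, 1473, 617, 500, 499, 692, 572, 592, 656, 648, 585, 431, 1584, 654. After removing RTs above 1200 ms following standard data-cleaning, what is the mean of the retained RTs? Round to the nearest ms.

Excluded: 1473, 1584
Retained (n=13): Σ = 7429
Mean = 7429/13 = 571.4615

571 ms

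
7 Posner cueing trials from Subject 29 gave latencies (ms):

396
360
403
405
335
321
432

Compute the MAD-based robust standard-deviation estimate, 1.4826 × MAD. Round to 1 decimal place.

53.4 ms

Sorted: 321, 335, 360, 396, 403, 405, 432 → median = 396
|x − 396| sorted: 0, 7, 9, 36, 36, 61, 75 → MAD = 36
Robust SD ≈ 1.4826 × 36 = 53.374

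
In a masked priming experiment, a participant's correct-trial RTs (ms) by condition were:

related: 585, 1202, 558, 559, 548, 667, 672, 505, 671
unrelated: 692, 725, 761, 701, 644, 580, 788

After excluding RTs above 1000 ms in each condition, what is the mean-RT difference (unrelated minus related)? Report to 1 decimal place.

103.1 ms

related: exclude 1202
M(related) = 4765/8 = 595.625
M(unrelated) = 4891/7 = 698.714
Difference = 698.714 − 595.625 = 103.089 ms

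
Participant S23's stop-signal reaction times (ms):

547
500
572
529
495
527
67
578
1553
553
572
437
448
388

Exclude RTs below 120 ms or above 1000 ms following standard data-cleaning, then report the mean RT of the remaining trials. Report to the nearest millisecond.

Excluded: 67, 1553
Retained (n=12): Σ = 6146
Mean = 6146/12 = 512.1667

512 ms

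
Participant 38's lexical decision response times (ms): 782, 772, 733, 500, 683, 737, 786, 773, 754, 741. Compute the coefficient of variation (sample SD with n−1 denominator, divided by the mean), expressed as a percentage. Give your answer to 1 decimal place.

11.7%

n = 10, Σ = 7261, M = 726.1000
Σ(x−M)² = 65164.900; s = √(65164.900/9) = 85.0914
CV = 85.0914 / 726.1000 = 0.11719 = 11.719%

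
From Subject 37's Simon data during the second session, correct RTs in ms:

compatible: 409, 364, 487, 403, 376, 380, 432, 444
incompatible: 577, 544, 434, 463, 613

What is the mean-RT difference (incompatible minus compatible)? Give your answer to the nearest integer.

114 ms

M(compatible) = 3295/8 = 411.875
M(incompatible) = 2631/5 = 526.200
Difference = 526.200 − 411.875 = 114.325 ms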